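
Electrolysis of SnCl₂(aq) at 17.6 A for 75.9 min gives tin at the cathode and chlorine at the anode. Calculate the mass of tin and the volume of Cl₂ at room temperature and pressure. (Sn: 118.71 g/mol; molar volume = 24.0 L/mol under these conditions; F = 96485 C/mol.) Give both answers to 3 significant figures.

Q = 17.6 × 4554 = 80150 C; n(e⁻) = 80150 / 96485 = 0.8307 mol
Cathode: Sn²⁺ + 2e⁻ → Sn → n(Sn) = 0.8307/2 = 0.4154 mol → 49.3 g
Anode: 2Cl⁻ → Cl₂ + 2e⁻ → n(Cl₂) = 0.8307/2 = 0.4154 mol → 9.97 L

49.3 g Sn; 9.97 L Cl₂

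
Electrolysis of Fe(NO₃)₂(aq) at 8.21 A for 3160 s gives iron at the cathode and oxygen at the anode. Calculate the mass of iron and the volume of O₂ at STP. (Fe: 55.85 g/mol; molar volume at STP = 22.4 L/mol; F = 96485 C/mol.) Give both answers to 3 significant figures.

Q = 8.21 × 3160 = 25940 C; n(e⁻) = 25940 / 96485 = 0.2689 mol
Cathode: Fe²⁺ + 2e⁻ → Fe → n(Fe) = 0.2689/2 = 0.1345 mol → 7.51 g
Anode: 2H₂O → O₂ + 4H⁺ + 4e⁻ → n(O₂) = 0.2689/4 = 0.06723 mol → 1.51 L

7.51 g Fe; 1.51 L O₂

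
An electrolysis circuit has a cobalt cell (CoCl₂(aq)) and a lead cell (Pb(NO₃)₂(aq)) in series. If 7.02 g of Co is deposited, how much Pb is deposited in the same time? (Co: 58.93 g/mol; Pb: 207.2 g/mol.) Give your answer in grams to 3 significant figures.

24.7 g

n(Co) = 7.02 / 58.93 = 0.1191 mol
Co²⁺ + 2e⁻ → Co, so n(e⁻) = 2 × 0.1191 = 0.2382 mol
The cells are in series, so the same charge (and hence the same n(e⁻) = 0.2382 mol) passes through both.
Pb²⁺ + 2e⁻ → Pb, so n(Pb) = 0.2382 / 2 = 0.1191 mol
m(Pb) = 0.1191 × 207.2 = 24.7 g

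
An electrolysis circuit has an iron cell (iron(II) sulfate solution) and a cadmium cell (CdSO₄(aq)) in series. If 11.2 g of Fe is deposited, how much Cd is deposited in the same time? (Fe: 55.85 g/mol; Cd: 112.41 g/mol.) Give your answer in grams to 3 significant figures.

22.5 g

n(Fe) = 11.2 / 55.85 = 0.2005 mol
Fe²⁺ + 2e⁻ → Fe, so n(e⁻) = 2 × 0.2005 = 0.4010 mol
Since the cells are in series, n(e⁻) in the Cd cell is also 0.4010 mol.
Cd²⁺ + 2e⁻ → Cd, so n(Cd) = 0.4010 / 2 = 0.2005 mol
m(Cd) = 0.2005 × 112.41 = 22.5 g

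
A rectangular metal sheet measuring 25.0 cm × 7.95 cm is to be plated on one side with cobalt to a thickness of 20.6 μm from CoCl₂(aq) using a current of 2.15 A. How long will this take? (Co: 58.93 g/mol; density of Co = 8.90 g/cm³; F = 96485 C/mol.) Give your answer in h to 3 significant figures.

Plated area = 25.0 × 7.95 = 198.8 cm²
Volume = 198.8 × 20.6×10⁻⁴ cm = 0.4095 cm³
m(Co) = 0.4095 × 8.90 = 3.645 g
n(Co) = 3.645 / 58.93 = 0.06185 mol; n(e⁻) = 2 × 0.06185 = 0.1237 mol
Q = 0.1237 × 96485 = 11940 C
t = 11940 / 2.15 = 5553 s = 1.54 h

1.54 h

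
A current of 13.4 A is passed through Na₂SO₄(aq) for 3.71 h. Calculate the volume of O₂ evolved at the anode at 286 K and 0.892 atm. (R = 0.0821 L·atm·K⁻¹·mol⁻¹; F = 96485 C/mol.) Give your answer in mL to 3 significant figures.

12200 mL

Q = 13.4 A × 13356 s = 1.790×10^5 C
Moles of electrons = 1.790×10^5 / 96485 = 1.855 mol
2H₂O → O₂ + 4H⁺ + 4e⁻, so n(O₂) = 1.855 / 4 = 0.4638 mol
V = nRT/P = 0.4638 × 0.0821 × 286 / 0.892 = 12.21 L
= 12200 mL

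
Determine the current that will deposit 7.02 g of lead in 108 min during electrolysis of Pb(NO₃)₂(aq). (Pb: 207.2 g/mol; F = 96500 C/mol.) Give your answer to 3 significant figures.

n(Pb) = 7.02 / 207.2 = 0.03388 mol
Pb²⁺ + 2e⁻ → Pb, so n(e⁻) = 2 × 0.03388 = 0.06776 mol
Q = 0.06776 × 96500 = 6539 C
I = Q / t = 6539 / 6480 s = 1.01 A

1.01 A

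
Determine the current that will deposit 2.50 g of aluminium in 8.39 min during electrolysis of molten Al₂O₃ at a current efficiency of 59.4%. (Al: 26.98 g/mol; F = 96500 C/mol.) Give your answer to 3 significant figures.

n(Al) = 2.50 / 26.98 = 0.09266 mol
Al³⁺ + 3e⁻ → Al, so n(e⁻) = 3 × 0.09266 = 0.2780 mol
Q = 0.2780 × 96500 / 0.594 = 45160 C
I = Q / t = 45160 / 503.4 s = 89.7 A

89.7 A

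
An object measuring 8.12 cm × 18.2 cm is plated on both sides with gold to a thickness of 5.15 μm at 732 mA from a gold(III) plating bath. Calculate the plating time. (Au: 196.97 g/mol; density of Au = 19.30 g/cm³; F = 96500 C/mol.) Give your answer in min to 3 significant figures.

98.3 min

Plated area = 2 × 8.12 × 18.2 = 295.6 cm²
Volume = 295.6 × 5.15×10⁻⁴ cm = 0.1522 cm³
m(Au) = 0.1522 × 19.30 = 2.937 g
n(Au) = 2.937 / 196.97 = 0.01491 mol; n(e⁻) = 3 × 0.01491 = 0.04473 mol
Q = 0.04473 × 96500 = 4316 C
t = 4316 / 0.732 = 5896 s = 98.3 min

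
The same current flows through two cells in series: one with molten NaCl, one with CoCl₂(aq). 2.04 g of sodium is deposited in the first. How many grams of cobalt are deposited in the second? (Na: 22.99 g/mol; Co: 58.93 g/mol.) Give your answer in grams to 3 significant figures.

n(Na) = 2.04 / 22.99 = 0.08873 mol
Na⁺ + e⁻ → Na, so n(e⁻) = 0.08873 mol
In series, the same 0.08873 mol of electrons flows through the second cell.
Co²⁺ + 2e⁻ → Co, so n(Co) = 0.08873 / 2 = 0.04437 mol
m(Co) = 0.04437 × 58.93 = 2.61 g

2.61 g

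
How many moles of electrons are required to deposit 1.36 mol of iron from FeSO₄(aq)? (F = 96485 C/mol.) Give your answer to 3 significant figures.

2.72 mol

Fe²⁺ + 2e⁻ → Fe, so n(e⁻) = 2 × 1.36 = 2.720 mol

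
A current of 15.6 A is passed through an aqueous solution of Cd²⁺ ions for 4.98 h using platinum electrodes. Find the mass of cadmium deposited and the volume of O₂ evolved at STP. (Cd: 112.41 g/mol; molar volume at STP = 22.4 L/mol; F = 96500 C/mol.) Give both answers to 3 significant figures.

Q = 15.6 × 17928 = 2.797×10^5 C; n(e⁻) = 2.797×10^5 / 96500 = 2.898 mol
Cathode: Cd²⁺ + 2e⁻ → Cd → n(Cd) = 2.898/2 = 1.449 mol → 163 g
Anode: 2H₂O → O₂ + 4H⁺ + 4e⁻ → n(O₂) = 2.898/4 = 0.7245 mol → 16.2 L

163 g Cd; 16.2 L O₂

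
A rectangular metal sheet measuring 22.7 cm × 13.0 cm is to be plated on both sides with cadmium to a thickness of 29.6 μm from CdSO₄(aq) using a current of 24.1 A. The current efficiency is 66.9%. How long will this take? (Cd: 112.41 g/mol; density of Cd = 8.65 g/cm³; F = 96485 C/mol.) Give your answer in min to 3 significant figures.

26.8 min

Plated area = 2 × 22.7 × 13.0 = 590.2 cm²
Volume = 590.2 × 29.6×10⁻⁴ cm = 1.747 cm³
m(Cd) = 1.747 × 8.65 = 15.11 g
n(Cd) = 15.11 / 112.41 = 0.1344 mol; n(e⁻) = 2 × 0.1344 = 0.2688 mol
Q = 0.2688 × 96485 / 0.669 = 38770 C
t = 38770 / 24.1 = 1609 s = 26.8 min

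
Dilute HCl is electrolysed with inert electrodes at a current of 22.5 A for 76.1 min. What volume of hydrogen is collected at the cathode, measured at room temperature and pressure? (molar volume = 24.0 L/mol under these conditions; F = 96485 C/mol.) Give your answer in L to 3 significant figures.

Charge passed = 22.5 × 4566 = 1.027×10^5 C
n(e⁻) = Q/F = 1.027×10^5/96485 = 1.064 mol
2H⁺ + 2e⁻ → H₂, so n(H₂) = 1.064 / 2 = 0.5320 mol
V = 0.5320 × 24.0 = 12.77 L

12.8 L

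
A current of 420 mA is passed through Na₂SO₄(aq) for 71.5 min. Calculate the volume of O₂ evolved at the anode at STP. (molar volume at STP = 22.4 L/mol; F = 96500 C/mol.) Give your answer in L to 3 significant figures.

0.105 L

Q = 0.420 A × 4290 s = 1802 C
n(e⁻) = Q/F = 1802/96500 = 0.01867 mol
2H₂O → O₂ + 4H⁺ + 4e⁻, so n(O₂) = 0.01867 / 4 = 0.004668 mol
V = 0.004668 × 22.4 = 0.1046 L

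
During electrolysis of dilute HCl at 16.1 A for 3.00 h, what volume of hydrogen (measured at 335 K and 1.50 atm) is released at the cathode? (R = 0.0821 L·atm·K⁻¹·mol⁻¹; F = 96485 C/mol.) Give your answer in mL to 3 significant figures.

16500 mL

Charge passed = 16.1 × 10800 = 1.739×10^5 C
Moles of electrons = 1.739×10^5 / 96485 = 1.802 mol
2H⁺ + 2e⁻ → H₂, so n(H₂) = 1.802 / 2 = 0.9010 mol
V = nRT/P = 0.9010 × 0.0821 × 335 / 1.50 = 16.52 L
= 16500 mL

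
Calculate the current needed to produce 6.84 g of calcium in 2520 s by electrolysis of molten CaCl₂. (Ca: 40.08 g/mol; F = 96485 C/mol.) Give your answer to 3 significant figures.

13.1 A

n(Ca) = 6.84 / 40.08 = 0.1707 mol
Ca²⁺ + 2e⁻ → Ca, so n(e⁻) = 2 × 0.1707 = 0.3414 mol
Q = 0.3414 × 96485 = 32940 C
I = Q / t = 32940 / 2520 s = 13.1 A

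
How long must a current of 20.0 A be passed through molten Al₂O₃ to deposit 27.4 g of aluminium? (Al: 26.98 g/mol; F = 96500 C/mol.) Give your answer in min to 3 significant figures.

n(Al) = 27.4 / 26.98 = 1.016 mol
Al³⁺ + 3e⁻ → Al, so n(e⁻) = 3 × 1.016 = 3.048 mol
Q = 3.048 × 96500 = 2.941×10^5 C
t = Q / I = 2.941×10^5 / 20.0 = 14710 s = 245 min

245 min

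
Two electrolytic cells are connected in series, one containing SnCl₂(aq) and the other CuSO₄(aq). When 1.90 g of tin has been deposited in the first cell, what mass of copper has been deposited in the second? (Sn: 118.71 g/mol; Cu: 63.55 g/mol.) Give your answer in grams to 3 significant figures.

1.02 g

n(Sn) = 1.90 / 118.71 = 0.01601 mol
Sn²⁺ + 2e⁻ → Sn, so n(e⁻) = 2 × 0.01601 = 0.03202 mol
The cells are in series, so the same charge (and hence the same n(e⁻) = 0.03202 mol) passes through both.
Cu²⁺ + 2e⁻ → Cu, so n(Cu) = 0.03202 / 2 = 0.01601 mol
m(Cu) = 0.01601 × 63.55 = 1.02 g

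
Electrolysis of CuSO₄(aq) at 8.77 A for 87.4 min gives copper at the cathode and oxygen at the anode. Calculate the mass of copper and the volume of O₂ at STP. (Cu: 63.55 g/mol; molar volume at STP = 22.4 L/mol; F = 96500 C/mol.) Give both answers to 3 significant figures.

Q = 8.77 × 5244 = 45990 C; n(e⁻) = 45990 / 96500 = 0.4766 mol
Cathode: Cu²⁺ + 2e⁻ → Cu → n(Cu) = 0.4766/2 = 0.2383 mol → 15.1 g
Anode: 2H₂O → O₂ + 4H⁺ + 4e⁻ → n(O₂) = 0.4766/4 = 0.1192 mol → 2.67 L

15.1 g Cu; 2.67 L O₂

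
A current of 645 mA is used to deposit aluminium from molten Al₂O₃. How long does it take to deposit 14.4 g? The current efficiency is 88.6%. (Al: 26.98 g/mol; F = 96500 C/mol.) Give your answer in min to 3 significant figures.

n(Al) = 14.4 / 26.98 = 0.5337 mol
Al³⁺ + 3e⁻ → Al, so n(e⁻) = 3 × 0.5337 = 1.601 mol
Q = 1.601 × 96500 / 0.886 = 1.744×10^5 C
t = Q / I = 1.744×10^5 / 0.645 = 2.704×10^5 s = 4510 min

4510 min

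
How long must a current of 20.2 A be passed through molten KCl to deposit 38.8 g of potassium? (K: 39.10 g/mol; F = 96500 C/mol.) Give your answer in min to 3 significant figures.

n(K) = 38.8 / 39.10 = 0.9923 mol
K⁺ + e⁻ → K, so n(e⁻) = 0.9923 mol
Q = 0.9923 × 96500 = 95760 C
t = Q / I = 95760 / 20.2 = 4741 s = 79.0 min

79.0 min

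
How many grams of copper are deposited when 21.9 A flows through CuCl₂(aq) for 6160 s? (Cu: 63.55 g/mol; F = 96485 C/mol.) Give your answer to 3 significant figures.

Charge passed = 21.9 × 6160 = 1.349×10^5 C
n(e⁻) = Q/F = 1.349×10^5/96485 = 1.398 mol
Cu²⁺ + 2e⁻ → Cu, so n(Cu) = 1.398 / 2 = 0.6990 mol
m = 0.6990 × 63.55 = 44.4 g

44.4 g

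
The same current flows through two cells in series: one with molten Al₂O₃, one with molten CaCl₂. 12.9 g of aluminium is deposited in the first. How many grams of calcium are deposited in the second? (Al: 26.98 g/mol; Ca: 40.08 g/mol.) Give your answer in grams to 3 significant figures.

n(Al) = 12.9 / 26.98 = 0.4781 mol
Al³⁺ + 3e⁻ → Al, so n(e⁻) = 3 × 0.4781 = 1.434 mol
The cells are in series, so the same charge (and hence the same n(e⁻) = 1.434 mol) passes through both.
Ca²⁺ + 2e⁻ → Ca, so n(Ca) = 1.434 / 2 = 0.7170 mol
m(Ca) = 0.7170 × 40.08 = 28.7 g

28.7 g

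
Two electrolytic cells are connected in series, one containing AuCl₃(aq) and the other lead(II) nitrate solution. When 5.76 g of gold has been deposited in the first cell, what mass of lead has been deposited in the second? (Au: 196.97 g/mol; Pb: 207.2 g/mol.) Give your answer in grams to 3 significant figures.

n(Au) = 5.76 / 196.97 = 0.02924 mol
Au³⁺ + 3e⁻ → Au, so n(e⁻) = 3 × 0.02924 = 0.08772 mol
The cells are in series, so the same charge (and hence the same n(e⁻) = 0.08772 mol) passes through both.
Pb²⁺ + 2e⁻ → Pb, so n(Pb) = 0.08772 / 2 = 0.04386 mol
m(Pb) = 0.04386 × 207.2 = 9.09 g

9.09 g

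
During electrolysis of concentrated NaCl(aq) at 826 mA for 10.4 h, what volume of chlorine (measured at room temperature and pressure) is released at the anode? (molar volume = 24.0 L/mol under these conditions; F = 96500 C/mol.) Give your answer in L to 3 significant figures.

3.85 L

Q = It = 0.826 × 37440 = 30930 C
n(e⁻) = Q/F = 30930/96500 = 0.3205 mol
2Cl⁻ → Cl₂ + 2e⁻, so n(Cl₂) = 0.3205 / 2 = 0.1603 mol
V = 0.1603 × 24.0 = 3.847 L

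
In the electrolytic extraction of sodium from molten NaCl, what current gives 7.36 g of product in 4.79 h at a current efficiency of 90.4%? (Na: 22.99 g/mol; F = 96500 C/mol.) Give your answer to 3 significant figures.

1.98 A

n(Na) = 7.36 / 22.99 = 0.3201 mol
Na⁺ + e⁻ → Na, so n(e⁻) = 0.3201 mol
Q = 0.3201 × 96500 / 0.904 = 34170 C
I = Q / t = 34170 / 17244 s = 1.98 A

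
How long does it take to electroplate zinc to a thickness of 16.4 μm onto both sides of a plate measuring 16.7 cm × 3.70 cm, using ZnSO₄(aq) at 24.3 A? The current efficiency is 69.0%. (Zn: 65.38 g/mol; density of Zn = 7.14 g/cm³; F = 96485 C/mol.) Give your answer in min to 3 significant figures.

4.25 min

Plated area = 2 × 16.7 × 3.70 = 123.6 cm²
Volume = 123.6 × 16.4×10⁻⁴ cm = 0.2027 cm³
m(Zn) = 0.2027 × 7.14 = 1.447 g
n(Zn) = 1.447 / 65.38 = 0.02213 mol; n(e⁻) = 2 × 0.02213 = 0.04426 mol
Q = 0.04426 × 96485 / 0.690 = 6189 C
t = 6189 / 24.3 = 254.7 s = 4.25 min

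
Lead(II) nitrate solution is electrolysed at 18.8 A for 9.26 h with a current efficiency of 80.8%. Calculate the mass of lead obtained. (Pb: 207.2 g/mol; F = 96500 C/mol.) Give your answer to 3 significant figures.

544 g

Q = 18.8 × 33336 = 6.267×10^5 C
n(e⁻) = 6.267×10^5 / 96500 = 6.494 mol
Pb²⁺ + 2e⁻ → Pb, so theoretical m(Pb) = 3.247 × 207.2 = 672.8 g
Actual mass = 80.8% × 672.8 = 544 g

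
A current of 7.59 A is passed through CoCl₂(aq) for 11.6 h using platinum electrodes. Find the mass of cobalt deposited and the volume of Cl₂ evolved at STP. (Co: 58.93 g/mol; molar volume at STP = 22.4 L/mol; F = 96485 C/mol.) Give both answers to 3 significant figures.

Q = 7.59 × 41760 = 3.170×10^5 C; n(e⁻) = 3.170×10^5 / 96485 = 3.285 mol
Cathode: Co²⁺ + 2e⁻ → Co → n(Co) = 3.285/2 = 1.643 mol → 96.8 g
Anode: 2Cl⁻ → Cl₂ + 2e⁻ → n(Cl₂) = 3.285/2 = 1.643 mol → 36.8 L

96.8 g Co; 36.8 L Cl₂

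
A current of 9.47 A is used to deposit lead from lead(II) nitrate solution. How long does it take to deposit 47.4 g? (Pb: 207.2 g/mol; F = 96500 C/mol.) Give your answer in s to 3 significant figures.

4660 s

n(Pb) = 47.4 / 207.2 = 0.2288 mol
Pb²⁺ + 2e⁻ → Pb, so n(e⁻) = 2 × 0.2288 = 0.4576 mol
Q = 0.4576 × 96500 = 44160 C
t = Q / I = 44160 / 9.47 = 4663 s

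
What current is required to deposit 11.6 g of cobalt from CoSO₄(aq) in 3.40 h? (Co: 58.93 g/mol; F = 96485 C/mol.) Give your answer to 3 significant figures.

n(Co) = 11.6 / 58.93 = 0.1968 mol
Co²⁺ + 2e⁻ → Co, so n(e⁻) = 2 × 0.1968 = 0.3936 mol
Q = 0.3936 × 96485 = 37980 C
I = Q / t = 37980 / 12240 s = 3.10 A

3.10 A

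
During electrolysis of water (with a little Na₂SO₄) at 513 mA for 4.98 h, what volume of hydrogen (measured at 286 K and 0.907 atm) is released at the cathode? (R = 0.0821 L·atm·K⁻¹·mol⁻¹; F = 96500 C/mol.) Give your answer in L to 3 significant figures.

1.23 L

Q = 0.513 A × 17928 s = 9197 C
Moles of electrons = 9197 / 96500 = 0.09531 mol
2H⁺ + 2e⁻ → H₂, so n(H₂) = 0.09531 / 2 = 0.04766 mol
V = nRT/P = 0.04766 × 0.0821 × 286 / 0.907 = 1.234 L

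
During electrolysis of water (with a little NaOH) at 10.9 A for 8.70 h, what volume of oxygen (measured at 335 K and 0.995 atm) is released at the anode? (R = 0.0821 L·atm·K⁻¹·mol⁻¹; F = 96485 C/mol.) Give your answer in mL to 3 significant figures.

Q = 10.9 A × 31320 s = 3.414×10^5 C
n(e⁻) = 3.414×10^5 / 96485 = 3.538 mol
2H₂O → O₂ + 4H⁺ + 4e⁻, so n(O₂) = 3.538 / 4 = 0.8845 mol
V = nRT/P = 0.8845 × 0.0821 × 335 / 0.995 = 24.45 L
= 24500 mL

24500 mL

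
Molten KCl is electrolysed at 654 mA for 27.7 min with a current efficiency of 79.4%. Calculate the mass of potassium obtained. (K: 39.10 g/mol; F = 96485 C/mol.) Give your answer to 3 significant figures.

0.350 g

Q = 0.654 × 1662 = 1087 C
n(e⁻) = 1087 / 96485 = 0.01127 mol
K⁺ + e⁻ → K, so theoretical m(K) = 0.01127 × 39.10 = 0.4407 g
Actual mass = 79.4% × 0.4407 = 0.350 g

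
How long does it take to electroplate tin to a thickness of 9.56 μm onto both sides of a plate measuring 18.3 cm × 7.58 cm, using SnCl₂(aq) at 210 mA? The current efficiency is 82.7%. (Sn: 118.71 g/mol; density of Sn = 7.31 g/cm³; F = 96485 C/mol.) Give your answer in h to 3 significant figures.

5.04 h

Plated area = 2 × 18.3 × 7.58 = 277.4 cm²
Volume = 277.4 × 9.56×10⁻⁴ cm = 0.2652 cm³
m(Sn) = 0.2652 × 7.31 = 1.939 g
n(Sn) = 1.939 / 118.71 = 0.01633 mol; n(e⁻) = 2 × 0.01633 = 0.03266 mol
Q = 0.03266 × 96485 / 0.827 = 3810 C
t = 3810 / 0.210 = 18140 s = 5.04 h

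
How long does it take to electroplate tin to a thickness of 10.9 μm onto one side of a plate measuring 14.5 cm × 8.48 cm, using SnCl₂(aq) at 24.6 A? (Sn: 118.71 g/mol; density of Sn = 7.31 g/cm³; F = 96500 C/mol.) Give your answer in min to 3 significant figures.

Plated area = 14.5 × 8.48 = 123.0 cm²
Volume = 123.0 × 10.9×10⁻⁴ cm = 0.1341 cm³
m(Sn) = 0.1341 × 7.31 = 0.9803 g
n(Sn) = 0.9803 / 118.71 = 0.008258 mol; n(e⁻) = 2 × 0.008258 = 0.01652 mol
Q = 0.01652 × 96500 = 1594 C
t = 1594 / 24.6 = 64.80 s = 1.08 min

1.08 min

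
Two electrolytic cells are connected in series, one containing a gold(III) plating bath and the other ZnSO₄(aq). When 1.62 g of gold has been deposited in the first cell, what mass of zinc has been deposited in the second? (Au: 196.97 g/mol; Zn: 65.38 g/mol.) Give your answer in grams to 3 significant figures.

n(Au) = 1.62 / 196.97 = 0.008225 mol
Au³⁺ + 3e⁻ → Au, so n(e⁻) = 3 × 0.008225 = 0.02468 mol
In series, the same 0.02468 mol of electrons flows through the second cell.
Zn²⁺ + 2e⁻ → Zn, so n(Zn) = 0.02468 / 2 = 0.01234 mol
m(Zn) = 0.01234 × 65.38 = 0.807 g

0.807 g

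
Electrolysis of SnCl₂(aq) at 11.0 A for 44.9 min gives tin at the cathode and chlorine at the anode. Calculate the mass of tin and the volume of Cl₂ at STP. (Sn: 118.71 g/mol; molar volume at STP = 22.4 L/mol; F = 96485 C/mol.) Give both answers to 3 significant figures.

Q = 11.0 × 2694 = 29630 C; n(e⁻) = 29630 / 96485 = 0.3071 mol
Cathode: Sn²⁺ + 2e⁻ → Sn → n(Sn) = 0.3071/2 = 0.1536 mol → 18.2 g
Anode: 2Cl⁻ → Cl₂ + 2e⁻ → n(Cl₂) = 0.3071/2 = 0.1536 mol → 3.44 L

18.2 g Sn; 3.44 L Cl₂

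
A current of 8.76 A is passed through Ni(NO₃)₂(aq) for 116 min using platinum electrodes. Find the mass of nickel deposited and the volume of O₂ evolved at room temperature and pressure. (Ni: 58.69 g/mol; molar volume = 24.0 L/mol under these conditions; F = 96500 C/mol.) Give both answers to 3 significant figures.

Q = 8.76 × 6960 = 60970 C; n(e⁻) = 60970 / 96500 = 0.6318 mol
Cathode: Ni²⁺ + 2e⁻ → Ni → n(Ni) = 0.6318/2 = 0.3159 mol → 18.5 g
Anode: 2H₂O → O₂ + 4H⁺ + 4e⁻ → n(O₂) = 0.6318/4 = 0.1580 mol → 3.79 L

18.5 g Ni; 3.79 L O₂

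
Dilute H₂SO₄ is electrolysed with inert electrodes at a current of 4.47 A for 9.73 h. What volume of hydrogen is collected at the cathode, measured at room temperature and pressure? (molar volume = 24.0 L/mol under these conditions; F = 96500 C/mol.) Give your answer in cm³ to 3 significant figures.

Q = 4.47 A × 35028 s = 1.566×10^5 C
n(e⁻) = 1.566×10^5 / 96500 = 1.623 mol
2H⁺ + 2e⁻ → H₂, so n(H₂) = 1.623 / 2 = 0.8115 mol
V = 0.8115 × 24.0 = 19.48 L
= 19500 cm³

19500 cm³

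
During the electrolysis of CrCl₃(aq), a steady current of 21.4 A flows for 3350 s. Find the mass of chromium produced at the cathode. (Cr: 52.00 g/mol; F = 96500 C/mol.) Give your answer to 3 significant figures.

12.9 g

Q = It = 21.4 × 3350 = 71690 C
n(e⁻) = Q/F = 71690/96500 = 0.7429 mol
Cr³⁺ + 3e⁻ → Cr, so n(Cr) = 0.7429 / 3 = 0.2476 mol
m = 0.2476 × 52.00 = 12.9 g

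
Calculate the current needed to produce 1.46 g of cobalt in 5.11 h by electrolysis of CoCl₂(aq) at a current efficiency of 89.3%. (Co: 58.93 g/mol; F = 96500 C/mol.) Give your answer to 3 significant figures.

n(Co) = 1.46 / 58.93 = 0.02478 mol
Co²⁺ + 2e⁻ → Co, so n(e⁻) = 2 × 0.02478 = 0.04956 mol
Q = 0.04956 × 96500 / 0.893 = 5356 C
I = Q / t = 5356 / 18396 s = 0.291 A

0.291 A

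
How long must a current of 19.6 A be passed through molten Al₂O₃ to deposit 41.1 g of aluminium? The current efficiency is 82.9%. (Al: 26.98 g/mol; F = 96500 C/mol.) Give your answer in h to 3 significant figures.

7.54 h

n(Al) = 41.1 / 26.98 = 1.523 mol
Al³⁺ + 3e⁻ → Al, so n(e⁻) = 3 × 1.523 = 4.569 mol
Q = 4.569 × 96500 / 0.829 = 5.319×10^5 C
t = Q / I = 5.319×10^5 / 19.6 = 27140 s = 7.54 h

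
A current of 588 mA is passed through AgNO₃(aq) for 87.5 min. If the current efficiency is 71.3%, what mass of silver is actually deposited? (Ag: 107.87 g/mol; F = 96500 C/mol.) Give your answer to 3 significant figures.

2.46 g

Q = 0.588 × 5250 = 3087 C
n(e⁻) = 3087 / 96500 = 0.03199 mol
Ag⁺ + e⁻ → Ag, so theoretical m(Ag) = 0.03199 × 107.87 = 3.451 g
Actual mass = 71.3% × 3.451 = 2.46 g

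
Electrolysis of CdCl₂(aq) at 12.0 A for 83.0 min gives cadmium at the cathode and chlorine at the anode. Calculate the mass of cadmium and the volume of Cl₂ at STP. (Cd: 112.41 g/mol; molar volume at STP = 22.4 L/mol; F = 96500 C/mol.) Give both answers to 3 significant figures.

34.8 g Cd; 6.94 L Cl₂

Q = 12.0 × 4980 = 59760 C; n(e⁻) = 59760 / 96500 = 0.6193 mol
Cathode: Cd²⁺ + 2e⁻ → Cd → n(Cd) = 0.6193/2 = 0.3097 mol → 34.8 g
Anode: 2Cl⁻ → Cl₂ + 2e⁻ → n(Cl₂) = 0.6193/2 = 0.3097 mol → 6.94 L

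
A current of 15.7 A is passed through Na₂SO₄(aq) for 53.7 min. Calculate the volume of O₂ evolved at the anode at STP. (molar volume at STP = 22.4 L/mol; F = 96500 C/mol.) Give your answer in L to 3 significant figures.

Charge passed = 15.7 × 3222 = 50590 C
Moles of electrons = 50590 / 96500 = 0.5242 mol
2H₂O → O₂ + 4H⁺ + 4e⁻, so n(O₂) = 0.5242 / 4 = 0.1311 mol
V = 0.1311 × 22.4 = 2.937 L

2.94 L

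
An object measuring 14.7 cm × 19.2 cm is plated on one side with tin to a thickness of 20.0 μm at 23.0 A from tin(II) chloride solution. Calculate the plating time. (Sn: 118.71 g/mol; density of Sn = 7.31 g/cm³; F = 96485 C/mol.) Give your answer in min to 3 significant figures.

4.86 min

Plated area = 14.7 × 19.2 = 282.2 cm²
Volume = 282.2 × 20.0×10⁻⁴ cm = 0.5644 cm³
m(Sn) = 0.5644 × 7.31 = 4.126 g
n(Sn) = 4.126 / 118.71 = 0.03476 mol; n(e⁻) = 2 × 0.03476 = 0.06952 mol
Q = 0.06952 × 96485 = 6708 C
t = 6708 / 23.0 = 291.7 s = 4.86 min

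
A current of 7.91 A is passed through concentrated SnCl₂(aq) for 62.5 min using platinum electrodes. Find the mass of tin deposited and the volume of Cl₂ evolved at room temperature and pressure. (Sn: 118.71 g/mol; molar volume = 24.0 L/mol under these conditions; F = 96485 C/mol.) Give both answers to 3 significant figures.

Q = 7.91 × 3750 = 29660 C; n(e⁻) = 29660 / 96485 = 0.3074 mol
Cathode: Sn²⁺ + 2e⁻ → Sn → n(Sn) = 0.3074/2 = 0.1537 mol → 18.2 g
Anode: 2Cl⁻ → Cl₂ + 2e⁻ → n(Cl₂) = 0.3074/2 = 0.1537 mol → 3.69 L

18.2 g Sn; 3.69 L Cl₂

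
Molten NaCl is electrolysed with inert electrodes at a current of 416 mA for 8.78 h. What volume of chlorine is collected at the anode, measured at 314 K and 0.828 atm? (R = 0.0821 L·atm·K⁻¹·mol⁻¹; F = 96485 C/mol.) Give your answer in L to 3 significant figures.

Q = 0.416 A × 31608 s = 13150 C
n(e⁻) = 13150 / 96485 = 0.1363 mol
2Cl⁻ → Cl₂ + 2e⁻, so n(Cl₂) = 0.1363 / 2 = 0.06815 mol
V = nRT/P = 0.06815 × 0.0821 × 314 / 0.828 = 2.122 L

2.12 L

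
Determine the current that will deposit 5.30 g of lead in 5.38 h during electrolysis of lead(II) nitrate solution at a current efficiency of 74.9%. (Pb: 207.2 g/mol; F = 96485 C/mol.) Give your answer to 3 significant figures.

n(Pb) = 5.30 / 207.2 = 0.02558 mol
Pb²⁺ + 2e⁻ → Pb, so n(e⁻) = 2 × 0.02558 = 0.05116 mol
Q = 0.05116 × 96485 / 0.749 = 6590 C
I = Q / t = 6590 / 19368 s = 0.340 A

0.340 A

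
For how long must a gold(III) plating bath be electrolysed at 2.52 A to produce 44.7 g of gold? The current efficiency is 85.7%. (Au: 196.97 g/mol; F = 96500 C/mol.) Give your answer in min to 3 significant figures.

n(Au) = 44.7 / 196.97 = 0.2269 mol
Au³⁺ + 3e⁻ → Au, so n(e⁻) = 3 × 0.2269 = 0.6807 mol
Q = 0.6807 × 96500 / 0.857 = 76650 C
t = Q / I = 76650 / 2.52 = 30420 s = 507 min

507 min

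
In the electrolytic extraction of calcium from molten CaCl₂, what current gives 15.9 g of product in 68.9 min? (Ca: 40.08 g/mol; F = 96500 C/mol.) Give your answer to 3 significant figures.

18.5 A

n(Ca) = 15.9 / 40.08 = 0.3967 mol
Ca²⁺ + 2e⁻ → Ca, so n(e⁻) = 2 × 0.3967 = 0.7934 mol
Q = 0.7934 × 96500 = 76560 C
I = Q / t = 76560 / 4134 s = 18.5 A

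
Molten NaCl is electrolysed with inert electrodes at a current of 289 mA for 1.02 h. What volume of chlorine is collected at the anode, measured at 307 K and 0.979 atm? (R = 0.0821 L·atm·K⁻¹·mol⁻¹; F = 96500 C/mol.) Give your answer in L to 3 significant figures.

0.142 L

Charge passed = 0.289 × 3672 = 1061 C
n(e⁻) = Q/F = 1061/96500 = 0.01099 mol
2Cl⁻ → Cl₂ + 2e⁻, so n(Cl₂) = 0.01099 / 2 = 0.005495 mol
V = nRT/P = 0.005495 × 0.0821 × 307 / 0.979 = 0.1415 L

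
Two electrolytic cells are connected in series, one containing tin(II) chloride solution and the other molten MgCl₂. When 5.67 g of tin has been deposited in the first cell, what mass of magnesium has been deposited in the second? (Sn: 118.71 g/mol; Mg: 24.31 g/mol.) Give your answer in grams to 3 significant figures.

n(Sn) = 5.67 / 118.71 = 0.04776 mol
Sn²⁺ + 2e⁻ → Sn, so n(e⁻) = 2 × 0.04776 = 0.09552 mol
The cells are in series, so the same charge (and hence the same n(e⁻) = 0.09552 mol) passes through both.
Mg²⁺ + 2e⁻ → Mg, so n(Mg) = 0.09552 / 2 = 0.04776 mol
m(Mg) = 0.04776 × 24.31 = 1.16 g

1.16 g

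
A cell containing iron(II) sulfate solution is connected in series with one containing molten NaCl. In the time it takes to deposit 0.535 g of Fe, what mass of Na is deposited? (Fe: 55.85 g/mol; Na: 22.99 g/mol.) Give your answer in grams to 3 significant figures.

0.440 g

n(Fe) = 0.535 / 55.85 = 0.009579 mol
Fe²⁺ + 2e⁻ → Fe, so n(e⁻) = 2 × 0.009579 = 0.01916 mol
In series, the same 0.01916 mol of electrons flows through the second cell.
Na⁺ + e⁻ → Na, so n(Na) = 0.01916 mol
m(Na) = 0.01916 × 22.99 = 0.440 g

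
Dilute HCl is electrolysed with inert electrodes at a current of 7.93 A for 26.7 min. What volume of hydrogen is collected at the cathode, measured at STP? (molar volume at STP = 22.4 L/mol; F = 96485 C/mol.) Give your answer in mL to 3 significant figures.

1470 mL

Q = It = 7.93 × 1602 = 12700 C
n(e⁻) = Q/F = 12700/96485 = 0.1316 mol
2H⁺ + 2e⁻ → H₂, so n(H₂) = 0.1316 / 2 = 0.06580 mol
V = 0.06580 × 22.4 = 1.474 L
= 1470 mL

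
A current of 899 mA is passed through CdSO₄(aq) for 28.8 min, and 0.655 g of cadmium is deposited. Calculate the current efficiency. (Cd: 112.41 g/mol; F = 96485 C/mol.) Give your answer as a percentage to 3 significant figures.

72.4%

Q = 0.899 × 1728 = 1553 C
n(e⁻) = 1553 / 96485 = 0.01610 mol
Cd²⁺ + 2e⁻ → Cd, so theoretical n(Cd) = 0.008050 mol → 0.9049 g
Efficiency = 0.655 / 0.9049 = 0.7238 = 72.4%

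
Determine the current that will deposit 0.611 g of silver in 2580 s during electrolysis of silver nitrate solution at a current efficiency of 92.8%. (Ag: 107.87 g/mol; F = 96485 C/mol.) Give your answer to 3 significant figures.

0.228 A

n(Ag) = 0.611 / 107.87 = 0.005664 mol
Ag⁺ + e⁻ → Ag, so n(e⁻) = 0.005664 mol
Q = 0.005664 × 96485 / 0.928 = 588.9 C
I = Q / t = 588.9 / 2580 s = 0.228 A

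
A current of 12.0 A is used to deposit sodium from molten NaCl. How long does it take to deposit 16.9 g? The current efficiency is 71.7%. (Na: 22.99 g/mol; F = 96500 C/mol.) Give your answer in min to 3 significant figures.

n(Na) = 16.9 / 22.99 = 0.7351 mol
Na⁺ + e⁻ → Na, so n(e⁻) = 0.7351 mol
Q = 0.7351 × 96500 / 0.717 = 98940 C
t = Q / I = 98940 / 12.0 = 8245 s = 137 min

137 min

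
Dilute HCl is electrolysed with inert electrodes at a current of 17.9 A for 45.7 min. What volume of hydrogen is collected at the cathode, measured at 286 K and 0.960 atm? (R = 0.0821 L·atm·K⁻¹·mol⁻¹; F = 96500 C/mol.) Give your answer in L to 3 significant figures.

Q = 17.9 A × 2742 s = 49080 C
Moles of electrons = 49080 / 96500 = 0.5086 mol
2H⁺ + 2e⁻ → H₂, so n(H₂) = 0.5086 / 2 = 0.2543 mol
V = nRT/P = 0.2543 × 0.0821 × 286 / 0.960 = 6.220 L

6.22 L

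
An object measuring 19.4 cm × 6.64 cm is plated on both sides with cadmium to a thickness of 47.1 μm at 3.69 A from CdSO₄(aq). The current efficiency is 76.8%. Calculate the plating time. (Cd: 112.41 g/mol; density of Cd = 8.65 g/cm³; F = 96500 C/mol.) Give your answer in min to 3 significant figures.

Plated area = 2 × 19.4 × 6.64 = 257.6 cm²
Volume = 257.6 × 47.1×10⁻⁴ cm = 1.213 cm³
m(Cd) = 1.213 × 8.65 = 10.49 g
n(Cd) = 10.49 / 112.41 = 0.09332 mol; n(e⁻) = 2 × 0.09332 = 0.1866 mol
Q = 0.1866 × 96500 / 0.768 = 23450 C
t = 23450 / 3.69 = 6355 s = 106 min

106 min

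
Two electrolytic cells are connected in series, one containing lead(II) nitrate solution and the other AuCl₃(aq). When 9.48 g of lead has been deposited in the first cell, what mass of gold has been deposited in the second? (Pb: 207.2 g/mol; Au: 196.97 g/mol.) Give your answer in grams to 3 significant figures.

n(Pb) = 9.48 / 207.2 = 0.04575 mol
Pb²⁺ + 2e⁻ → Pb, so n(e⁻) = 2 × 0.04575 = 0.09150 mol
The cells are in series, so the same charge (and hence the same n(e⁻) = 0.09150 mol) passes through both.
Au³⁺ + 3e⁻ → Au, so n(Au) = 0.09150 / 3 = 0.03050 mol
m(Au) = 0.03050 × 196.97 = 6.01 g

6.01 g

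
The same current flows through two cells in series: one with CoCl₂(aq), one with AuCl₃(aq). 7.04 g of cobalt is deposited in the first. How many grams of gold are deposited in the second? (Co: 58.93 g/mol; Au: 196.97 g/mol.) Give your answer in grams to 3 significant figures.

15.7 g

n(Co) = 7.04 / 58.93 = 0.1195 mol
Co²⁺ + 2e⁻ → Co, so n(e⁻) = 2 × 0.1195 = 0.2390 mol
Since the cells are in series, n(e⁻) in the Au cell is also 0.2390 mol.
Au³⁺ + 3e⁻ → Au, so n(Au) = 0.2390 / 3 = 0.07967 mol
m(Au) = 0.07967 × 196.97 = 15.7 g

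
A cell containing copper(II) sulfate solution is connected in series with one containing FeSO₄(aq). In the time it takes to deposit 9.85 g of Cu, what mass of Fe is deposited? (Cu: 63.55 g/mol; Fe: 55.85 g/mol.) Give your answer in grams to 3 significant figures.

n(Cu) = 9.85 / 63.55 = 0.1550 mol
Cu²⁺ + 2e⁻ → Cu, so n(e⁻) = 2 × 0.1550 = 0.3100 mol
Since the cells are in series, n(e⁻) in the Fe cell is also 0.3100 mol.
Fe²⁺ + 2e⁻ → Fe, so n(Fe) = 0.3100 / 2 = 0.1550 mol
m(Fe) = 0.1550 × 55.85 = 8.66 g

8.66 g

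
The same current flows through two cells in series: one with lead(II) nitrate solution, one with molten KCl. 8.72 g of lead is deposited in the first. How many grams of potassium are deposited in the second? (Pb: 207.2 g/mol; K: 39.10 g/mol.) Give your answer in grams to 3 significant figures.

3.29 g

n(Pb) = 8.72 / 207.2 = 0.04208 mol
Pb²⁺ + 2e⁻ → Pb, so n(e⁻) = 2 × 0.04208 = 0.08416 mol
Same current for the same time ⇒ same n(e⁻) = 0.08416 mol in both cells.
K⁺ + e⁻ → K, so n(K) = 0.08416 mol
m(K) = 0.08416 × 39.10 = 3.29 g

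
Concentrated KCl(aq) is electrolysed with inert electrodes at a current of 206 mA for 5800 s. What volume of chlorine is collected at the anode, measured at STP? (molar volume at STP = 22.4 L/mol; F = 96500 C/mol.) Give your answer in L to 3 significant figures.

Q = 0.206 A × 5800 s = 1195 C
n(e⁻) = 1195 / 96500 = 0.01238 mol
2Cl⁻ → Cl₂ + 2e⁻, so n(Cl₂) = 0.01238 / 2 = 0.006190 mol
V = 0.006190 × 22.4 = 0.1387 L

0.139 L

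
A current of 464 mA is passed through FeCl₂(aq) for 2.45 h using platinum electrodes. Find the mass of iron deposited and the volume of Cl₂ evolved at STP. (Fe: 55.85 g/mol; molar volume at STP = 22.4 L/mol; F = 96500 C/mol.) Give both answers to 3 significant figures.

1.18 g Fe; 0.475 L Cl₂

Q = 0.464 × 8820 = 4092 C; n(e⁻) = 4092 / 96500 = 0.04240 mol
Cathode: Fe²⁺ + 2e⁻ → Fe → n(Fe) = 0.04240/2 = 0.02120 mol → 1.18 g
Anode: 2Cl⁻ → Cl₂ + 2e⁻ → n(Cl₂) = 0.04240/2 = 0.02120 mol → 0.475 L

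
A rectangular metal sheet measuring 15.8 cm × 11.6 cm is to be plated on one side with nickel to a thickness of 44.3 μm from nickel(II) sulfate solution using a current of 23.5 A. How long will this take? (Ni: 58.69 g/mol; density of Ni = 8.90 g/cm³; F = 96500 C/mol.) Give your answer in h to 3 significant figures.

0.281 h

Plated area = 15.8 × 11.6 = 183.3 cm²
Volume = 183.3 × 44.3×10⁻⁴ cm = 0.8120 cm³
m(Ni) = 0.8120 × 8.90 = 7.227 g
n(Ni) = 7.227 / 58.69 = 0.1231 mol; n(e⁻) = 2 × 0.1231 = 0.2462 mol
Q = 0.2462 × 96500 = 23760 C
t = 23760 / 23.5 = 1011 s = 0.281 h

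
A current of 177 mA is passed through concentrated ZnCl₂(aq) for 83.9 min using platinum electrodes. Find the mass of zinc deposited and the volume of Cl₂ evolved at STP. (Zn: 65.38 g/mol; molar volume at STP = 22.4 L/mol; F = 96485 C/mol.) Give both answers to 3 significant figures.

Q = 0.177 × 5034 = 891.0 C; n(e⁻) = 891.0 / 96485 = 0.009235 mol
Cathode: Zn²⁺ + 2e⁻ → Zn → n(Zn) = 0.009235/2 = 0.004618 mol → 0.302 g
Anode: 2Cl⁻ → Cl₂ + 2e⁻ → n(Cl₂) = 0.009235/2 = 0.004618 mol → 0.103 L

0.302 g Zn; 0.103 L Cl₂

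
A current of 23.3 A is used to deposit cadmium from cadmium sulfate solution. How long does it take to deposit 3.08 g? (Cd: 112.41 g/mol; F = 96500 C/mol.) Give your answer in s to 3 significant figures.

n(Cd) = 3.08 / 112.41 = 0.02740 mol
Cd²⁺ + 2e⁻ → Cd, so n(e⁻) = 2 × 0.02740 = 0.05480 mol
Q = 0.05480 × 96500 = 5288 C
t = Q / I = 5288 / 23.3 = 227.0 s

227 s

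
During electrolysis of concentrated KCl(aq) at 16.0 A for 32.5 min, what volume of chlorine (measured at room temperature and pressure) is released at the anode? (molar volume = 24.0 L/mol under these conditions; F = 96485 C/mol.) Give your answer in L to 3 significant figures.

Charge passed = 16.0 × 1950 = 31200 C
Moles of electrons = 31200 / 96485 = 0.3234 mol
2Cl⁻ → Cl₂ + 2e⁻, so n(Cl₂) = 0.3234 / 2 = 0.1617 mol
V = 0.1617 × 24.0 = 3.881 L

3.88 L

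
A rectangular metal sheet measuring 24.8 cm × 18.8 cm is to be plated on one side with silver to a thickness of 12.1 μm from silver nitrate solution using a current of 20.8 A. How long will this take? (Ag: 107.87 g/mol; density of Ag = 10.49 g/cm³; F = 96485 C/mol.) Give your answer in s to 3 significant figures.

Plated area = 24.8 × 18.8 = 466.2 cm²
Volume = 466.2 × 12.1×10⁻⁴ cm = 0.5641 cm³
m(Ag) = 0.5641 × 10.49 = 5.917 g
n(Ag) = 5.917 / 107.87 = 0.05485 mol; n(e⁻) = 0.05485 mol
Q = 0.05485 × 96485 = 5292 C
t = 5292 / 20.8 = 254.4 s

254 s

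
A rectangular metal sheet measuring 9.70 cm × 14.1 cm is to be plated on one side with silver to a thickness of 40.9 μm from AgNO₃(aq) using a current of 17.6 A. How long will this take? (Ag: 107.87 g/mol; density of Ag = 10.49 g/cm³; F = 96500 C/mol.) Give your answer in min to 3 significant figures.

Plated area = 9.70 × 14.1 = 136.8 cm²
Volume = 136.8 × 40.9×10⁻⁴ cm = 0.5595 cm³
m(Ag) = 0.5595 × 10.49 = 5.869 g
n(Ag) = 5.869 / 107.87 = 0.05441 mol; n(e⁻) = 0.05441 mol
Q = 0.05441 × 96500 = 5251 C
t = 5251 / 17.6 = 298.4 s = 4.97 min

4.97 min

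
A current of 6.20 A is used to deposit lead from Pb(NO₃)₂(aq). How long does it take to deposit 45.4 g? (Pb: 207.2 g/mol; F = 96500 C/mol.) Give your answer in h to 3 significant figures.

n(Pb) = 45.4 / 207.2 = 0.2191 mol
Pb²⁺ + 2e⁻ → Pb, so n(e⁻) = 2 × 0.2191 = 0.4382 mol
Q = 0.4382 × 96500 = 42290 C
t = Q / I = 42290 / 6.20 = 6821 s = 1.89 h

1.89 h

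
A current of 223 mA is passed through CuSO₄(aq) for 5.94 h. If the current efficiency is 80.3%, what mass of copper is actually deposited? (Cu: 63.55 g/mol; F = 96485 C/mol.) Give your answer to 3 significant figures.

Q = 0.223 × 21384 = 4769 C
n(e⁻) = 4769 / 96485 = 0.04943 mol
Cu²⁺ + 2e⁻ → Cu, so theoretical m(Cu) = 0.02472 × 63.55 = 1.571 g
Actual mass = 80.3% × 1.571 = 1.26 g

1.26 g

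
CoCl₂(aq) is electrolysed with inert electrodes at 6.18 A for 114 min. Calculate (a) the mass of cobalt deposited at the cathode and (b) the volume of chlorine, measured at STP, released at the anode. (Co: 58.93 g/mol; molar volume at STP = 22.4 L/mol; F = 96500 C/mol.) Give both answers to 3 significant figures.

Q = 6.18 × 6840 = 42270 C; n(e⁻) = 42270 / 96500 = 0.4380 mol
Cathode: Co²⁺ + 2e⁻ → Co → n(Co) = 0.4380/2 = 0.2190 mol → 12.9 g
Anode: 2Cl⁻ → Cl₂ + 2e⁻ → n(Cl₂) = 0.4380/2 = 0.2190 mol → 4.91 L

12.9 g Co; 4.91 L Cl₂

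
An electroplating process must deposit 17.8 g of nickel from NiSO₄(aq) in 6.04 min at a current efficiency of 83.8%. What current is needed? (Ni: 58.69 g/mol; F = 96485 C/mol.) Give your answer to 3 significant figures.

n(Ni) = 17.8 / 58.69 = 0.3033 mol
Ni²⁺ + 2e⁻ → Ni, so n(e⁻) = 2 × 0.3033 = 0.6066 mol
Q = 0.6066 × 96485 / 0.838 = 69840 C
I = Q / t = 69840 / 362.4 s = 193 A

193 A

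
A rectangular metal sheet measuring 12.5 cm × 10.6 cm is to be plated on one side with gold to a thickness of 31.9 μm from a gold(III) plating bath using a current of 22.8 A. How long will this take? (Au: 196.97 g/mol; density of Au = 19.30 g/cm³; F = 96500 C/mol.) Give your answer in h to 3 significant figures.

Plated area = 12.5 × 10.6 = 132.5 cm²
Volume = 132.5 × 31.9×10⁻⁴ cm = 0.4227 cm³
m(Au) = 0.4227 × 19.30 = 8.158 g
n(Au) = 8.158 / 196.97 = 0.04142 mol; n(e⁻) = 3 × 0.04142 = 0.1243 mol
Q = 0.1243 × 96500 = 11990 C
t = 11990 / 22.8 = 525.9 s = 0.146 h

0.146 h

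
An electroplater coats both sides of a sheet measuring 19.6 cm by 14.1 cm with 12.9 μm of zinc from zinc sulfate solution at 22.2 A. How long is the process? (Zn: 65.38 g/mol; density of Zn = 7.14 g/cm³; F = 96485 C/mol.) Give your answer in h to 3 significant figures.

0.188 h

Plated area = 2 × 19.6 × 14.1 = 552.7 cm²
Volume = 552.7 × 12.9×10⁻⁴ cm = 0.7130 cm³
m(Zn) = 0.7130 × 7.14 = 5.091 g
n(Zn) = 5.091 / 65.38 = 0.07787 mol; n(e⁻) = 2 × 0.07787 = 0.1557 mol
Q = 0.1557 × 96485 = 15020 C
t = 15020 / 22.2 = 676.6 s = 0.188 h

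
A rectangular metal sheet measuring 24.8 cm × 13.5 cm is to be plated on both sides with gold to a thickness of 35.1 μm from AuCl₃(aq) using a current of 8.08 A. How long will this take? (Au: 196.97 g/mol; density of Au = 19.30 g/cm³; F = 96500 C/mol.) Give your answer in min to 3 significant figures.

Plated area = 2 × 24.8 × 13.5 = 669.6 cm²
Volume = 669.6 × 35.1×10⁻⁴ cm = 2.350 cm³
m(Au) = 2.350 × 19.30 = 45.36 g
n(Au) = 45.36 / 196.97 = 0.2303 mol; n(e⁻) = 3 × 0.2303 = 0.6909 mol
Q = 0.6909 × 96500 = 66670 C
t = 66670 / 8.08 = 8251 s = 138 min

138 min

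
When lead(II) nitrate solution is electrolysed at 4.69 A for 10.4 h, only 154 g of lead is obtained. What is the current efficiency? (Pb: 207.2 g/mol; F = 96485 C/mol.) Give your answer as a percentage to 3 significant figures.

Q = 4.69 × 37440 = 1.756×10^5 C
n(e⁻) = 1.756×10^5 / 96485 = 1.820 mol
Pb²⁺ + 2e⁻ → Pb, so theoretical n(Pb) = 0.9100 mol → 188.6 g
Efficiency = 154 / 188.6 = 0.8165 = 81.7%

81.7%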